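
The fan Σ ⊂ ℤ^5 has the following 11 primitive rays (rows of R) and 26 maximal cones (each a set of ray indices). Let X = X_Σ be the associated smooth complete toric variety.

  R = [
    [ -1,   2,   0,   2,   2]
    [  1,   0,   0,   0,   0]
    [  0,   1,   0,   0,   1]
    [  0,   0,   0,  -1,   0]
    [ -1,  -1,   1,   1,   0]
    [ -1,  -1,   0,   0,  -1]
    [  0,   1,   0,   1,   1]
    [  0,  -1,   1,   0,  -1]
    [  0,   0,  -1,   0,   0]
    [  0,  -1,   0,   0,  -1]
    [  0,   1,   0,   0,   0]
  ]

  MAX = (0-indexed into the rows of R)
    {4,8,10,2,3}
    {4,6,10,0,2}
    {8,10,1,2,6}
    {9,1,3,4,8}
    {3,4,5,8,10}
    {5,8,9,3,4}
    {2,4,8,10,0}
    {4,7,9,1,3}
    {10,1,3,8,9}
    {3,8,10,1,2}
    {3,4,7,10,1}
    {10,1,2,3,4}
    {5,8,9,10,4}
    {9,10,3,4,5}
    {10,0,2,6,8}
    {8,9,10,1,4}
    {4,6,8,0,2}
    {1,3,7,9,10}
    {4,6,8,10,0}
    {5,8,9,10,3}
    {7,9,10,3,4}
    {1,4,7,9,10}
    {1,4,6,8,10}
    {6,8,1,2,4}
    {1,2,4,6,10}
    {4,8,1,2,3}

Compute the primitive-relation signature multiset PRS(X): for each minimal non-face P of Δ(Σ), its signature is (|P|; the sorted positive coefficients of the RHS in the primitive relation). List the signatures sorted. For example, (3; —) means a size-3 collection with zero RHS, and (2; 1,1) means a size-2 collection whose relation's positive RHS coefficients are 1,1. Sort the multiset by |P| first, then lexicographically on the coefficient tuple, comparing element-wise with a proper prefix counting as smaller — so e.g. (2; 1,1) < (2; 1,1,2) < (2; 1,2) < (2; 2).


Σ has 20 primitive collections:

  • {2,9}:  v_{2} + v_{9} = 0  →  sig = (2; —)
  • {1,5}:  v_{1} + v_{5} = v_{9}  →  sig = (2; 1)
  • {3,6}:  v_{3} + v_{6} = v_{2}  →  sig = (2; 1)
  • {7,8}:  v_{7} + v_{8} = v_{9}  →  sig = (2; 1)
  • {0,7}:  v_{0} + v_{7} = v_{4} + v_{6} + v_{10}  →  sig = (2; 1,1,1)
  • {5,6}:  v_{5} + v_{6} = v_{4} + v_{8} + v_{10}  →  sig = (2; 1,1,1)
  • {6,7}:  v_{6} + v_{7} = v_{1} + v_{4} + v_{10}  →  sig = (2; 1,1,1)
  • {0,9}:  v_{0} + v_{9} = v_{4} + v_{6} + v_{8} + v_{10}  →  sig = (2; 1,1,1,1)
  • {2,5}:  v_{2} + v_{5} = v_{3} + v_{4} + v_{8} + v_{10}  →  sig = (2; 1,1,1,1)
  • {2,7}:  v_{2} + v_{7} = v_{1} + v_{3} + v_{4} + v_{10}  →  sig = (2; 1,1,1,1)
  • {6,9}:  v_{6} + v_{9} = v_{1} + v_{4} + v_{8} + v_{10}  →  sig = (2; 1,1,1,1)
  • {0,3}:  v_{0} + v_{3} = 2·v_{2} + v_{4} + v_{8} + v_{10}  →  sig = (2; 1,1,1,2)
  • {5,7}:  v_{5} + v_{7} = v_{3} + v_{4} + 2·v_{9} + v_{10}  →  sig = (2; 1,1,1,2)
  • {0,5}:  v_{0} + v_{5} = v_{2} + 2·v_{4} + 2·v_{8} + 2·v_{10}  →  sig = (2; 1,2,2,2)
  • {0,1}:  v_{0} + v_{1} = 2·v_{6}  →  sig = (2; 2)
  • {1,3,4,8,10}:  v_{1} + v_{3} + v_{4} + v_{8} + v_{10} = 0  →  sig = (5; —)
  • {1,2,4,8,10}:  v_{1} + v_{2} + v_{4} + v_{8} + v_{10} = v_{6}  →  sig = (5; 1)
  • {1,3,4,9,10}:  v_{1} + v_{3} + v_{4} + v_{9} + v_{10} = v_{7}  →  sig = (5; 1)
  • {2,4,6,8,10}:  v_{2} + v_{4} + v_{6} + v_{8} + v_{10} = v_{0}  →  sig = (5; 1)
  • {3,4,8,9,10}:  v_{3} + v_{4} + v_{8} + v_{9} + v_{10} = v_{5}  →  sig = (5; 1)

Hence PRS(X_Σ) =
{ (2; —),  (2; 1) ×3,  (2; 1,1,1) ×3,  (2; 1,1,1,1) ×4,  (2; 1,1,1,2) ×2,  (2; 1,2,2,2),  (2; 2),  (5; —),  (5; 1) ×4 }


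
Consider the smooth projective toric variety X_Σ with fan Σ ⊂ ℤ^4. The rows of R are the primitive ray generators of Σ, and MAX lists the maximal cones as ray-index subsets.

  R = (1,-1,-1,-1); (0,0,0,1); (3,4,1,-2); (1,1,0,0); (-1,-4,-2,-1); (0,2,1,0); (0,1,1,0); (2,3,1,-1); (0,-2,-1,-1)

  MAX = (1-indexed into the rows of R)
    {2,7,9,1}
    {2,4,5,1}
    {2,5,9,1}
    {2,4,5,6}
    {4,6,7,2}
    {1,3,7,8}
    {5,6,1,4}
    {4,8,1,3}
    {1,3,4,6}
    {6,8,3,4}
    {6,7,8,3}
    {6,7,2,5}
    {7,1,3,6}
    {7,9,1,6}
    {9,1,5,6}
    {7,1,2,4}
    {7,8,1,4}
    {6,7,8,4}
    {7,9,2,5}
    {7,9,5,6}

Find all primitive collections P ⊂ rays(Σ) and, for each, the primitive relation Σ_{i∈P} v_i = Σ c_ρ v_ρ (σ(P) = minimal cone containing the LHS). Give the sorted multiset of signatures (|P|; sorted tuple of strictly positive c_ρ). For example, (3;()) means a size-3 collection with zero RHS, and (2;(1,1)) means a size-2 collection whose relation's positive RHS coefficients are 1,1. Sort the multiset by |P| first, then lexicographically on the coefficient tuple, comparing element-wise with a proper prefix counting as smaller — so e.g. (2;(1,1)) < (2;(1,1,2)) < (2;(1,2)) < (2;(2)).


|primitive collections| = 14. Relations:

  • {4,9}:  v_{4} + v_{9} = v_{1}  ⇒ sig = (2;(1))
  • {2,3}:  v_{2} + v_{3} = v_{4} + v_{8}  ⇒ sig = (2;(1,1))
  • {5,8}:  v_{5} + v_{8} = v_{1} + v_{6} + v_{9}  ⇒ sig = (2;(1,1,1))
  • {8,9}:  v_{8} + v_{9} = 2·v_{1} + v_{6} + v_{7}  ⇒ sig = (2;(1,1,2))
  • {2,8}:  v_{2} + v_{8} = 2·v_{4} + v_{7}  ⇒ sig = (2;(1,2))
  • {3,5}:  v_{3} + v_{5} = 2·v_{1} + 2·v_{6} + v_{9}  ⇒ sig = (2;(1,2,2))
  • {3,9}:  v_{3} + v_{9} = 3·v_{1} + 2·v_{6} + v_{7}  ⇒ sig = (2;(1,2,3))
  • {2,6,9}:  v_{2} + v_{6} + v_{9} = 0  ⇒ sig = (3;())
  • {1,2,6}:  v_{1} + v_{2} + v_{6} = v_{4}  ⇒ sig = (3;(1))
  • {1,6,8}:  v_{1} + v_{6} + v_{8} = v_{3}  ⇒ sig = (3;(1))
  • {4,5,7}:  v_{4} + v_{5} + v_{7} = v_{9}  ⇒ sig = (3;(1))
  • {1,5,7}:  v_{1} + v_{5} + v_{7} = 2·v_{9}  ⇒ sig = (3;(2))
  • {3,4,7}:  v_{3} + v_{4} + v_{7} = 2·v_{8}  ⇒ sig = (3;(2))
  • {1,4,6,7}:  v_{1} + v_{4} + v_{6} + v_{7} = v_{8}  ⇒ sig = (4;(1))

Sorted signature multiset PRS(X):
[(2;(1)), (2;(1,1)), (2;(1,1,1)), (2;(1,1,2)), (2;(1,2)), (2;(1,2,2)), (2;(1,2,3)), (3;()), (3;(1)), (3;(1)), (3;(1)), (3;(2)), (3;(2)), (4;(1))]


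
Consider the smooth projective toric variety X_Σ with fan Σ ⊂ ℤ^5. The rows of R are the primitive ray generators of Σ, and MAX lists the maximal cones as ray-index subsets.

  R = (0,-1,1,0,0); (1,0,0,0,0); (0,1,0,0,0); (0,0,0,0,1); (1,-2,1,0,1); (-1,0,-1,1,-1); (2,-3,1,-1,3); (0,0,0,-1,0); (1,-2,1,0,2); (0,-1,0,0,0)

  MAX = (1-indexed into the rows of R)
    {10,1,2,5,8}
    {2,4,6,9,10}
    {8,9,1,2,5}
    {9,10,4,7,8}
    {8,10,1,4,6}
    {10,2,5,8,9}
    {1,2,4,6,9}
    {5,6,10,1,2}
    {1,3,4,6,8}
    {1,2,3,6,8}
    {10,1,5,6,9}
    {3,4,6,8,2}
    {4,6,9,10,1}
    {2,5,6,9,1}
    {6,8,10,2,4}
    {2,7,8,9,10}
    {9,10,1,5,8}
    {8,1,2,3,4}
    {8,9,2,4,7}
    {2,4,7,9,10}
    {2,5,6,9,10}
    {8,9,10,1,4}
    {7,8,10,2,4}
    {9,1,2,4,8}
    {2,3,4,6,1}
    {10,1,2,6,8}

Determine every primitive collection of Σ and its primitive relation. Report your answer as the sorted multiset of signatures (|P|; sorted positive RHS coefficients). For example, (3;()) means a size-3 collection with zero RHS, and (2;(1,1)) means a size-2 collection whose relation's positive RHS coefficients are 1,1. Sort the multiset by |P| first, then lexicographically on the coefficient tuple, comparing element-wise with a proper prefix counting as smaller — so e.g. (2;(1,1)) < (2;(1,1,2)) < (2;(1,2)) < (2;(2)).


14 collections generate NE(X_Σ); each relation:

  {3,10}:  v_{3} + v_{10} = 0  so sig = (2;())
  {4,5}:  v_{4} + v_{5} = v_{9}  so sig = (2;(1))
  {1,7}:  v_{1} + v_{7} = v_{5} + v_{8} + v_{9}  so sig = (2;(1,1,1))
  {3,5}:  v_{3} + v_{5} = v_{1} + v_{2} + v_{4}  so sig = (2;(1,1,1))
  {3,7}:  v_{3} + v_{7} = v_{2} + v_{4} + v_{8} + v_{9}  so sig = (2;(1,1,1,1))
  {5,7}:  v_{5} + v_{7} = v_{2} + v_{8} + 2·v_{9} + v_{10}  so sig = (2;(1,1,1,2))
  {3,9}:  v_{3} + v_{9} = v_{1} + v_{2} + 2·v_{4}  so sig = (2;(1,1,2))
  {6,7}:  v_{6} + v_{7} = v_{2} + 2·v_{4} + 3·v_{10}  so sig = (2;(1,2,3))
  {6,8,9}:  v_{6} + v_{8} + v_{9} = v_{4} + 2·v_{10}  so sig = (3;(1,2))
  {5,6,8}:  v_{5} + v_{6} + v_{8} = 2·v_{10}  so sig = (3;(2))
  {1,2,4,10}:  v_{1} + v_{2} + v_{4} + v_{10} = v_{5}  so sig = (4;(1))
  {1,2,9,10}:  v_{1} + v_{2} + v_{9} + v_{10} = 2·v_{5}  so sig = (4;(2))
  {1,2,4,6,8}:  v_{1} + v_{2} + v_{4} + v_{6} + v_{8} = v_{10}  so sig = (5;(1))
  {2,4,8,9,10}:  v_{2} + v_{4} + v_{8} + v_{9} + v_{10} = v_{7}  so sig = (5;(1))

Signatures (|P|; sorted positive RHS coefficients), sorted:
[(2;()), (2;(1)), (2;(1,1,1)), (2;(1,1,1)), (2;(1,1,1,1)), (2;(1,1,1,2)), (2;(1,1,2)), (2;(1,2,3)), (3;(1,2)), (3;(2)), (4;(1)), (4;(2)), (5;(1)), (5;(1))]


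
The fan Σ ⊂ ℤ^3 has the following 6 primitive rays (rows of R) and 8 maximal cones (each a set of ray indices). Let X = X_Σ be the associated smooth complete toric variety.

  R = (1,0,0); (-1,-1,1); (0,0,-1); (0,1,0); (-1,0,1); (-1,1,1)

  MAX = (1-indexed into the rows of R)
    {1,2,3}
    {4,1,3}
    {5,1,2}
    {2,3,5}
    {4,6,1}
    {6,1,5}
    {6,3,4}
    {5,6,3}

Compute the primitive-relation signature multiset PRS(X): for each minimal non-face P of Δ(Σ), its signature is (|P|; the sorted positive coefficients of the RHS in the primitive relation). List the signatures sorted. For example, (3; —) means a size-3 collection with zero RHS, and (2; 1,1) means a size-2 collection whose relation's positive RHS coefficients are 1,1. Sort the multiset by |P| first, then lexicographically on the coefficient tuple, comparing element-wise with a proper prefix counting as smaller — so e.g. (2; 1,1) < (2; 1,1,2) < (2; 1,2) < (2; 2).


Primitive collections (5):

  {2,4}:  v_{2} + v_{4} = v_{5}  ⇒ sig = (2; 1)
  {4,5}:  v_{4} + v_{5} = v_{6}  ⇒ sig = (2; 1)
  {2,6}:  v_{2} + v_{6} = 2·v_{5}  ⇒ sig = (2; 2)
  {1,3,5}:  v_{1} + v_{3} + v_{5} = 0  ⇒ sig = (3; —)
  {1,3,6}:  v_{1} + v_{3} + v_{6} = v_{4}  ⇒ sig = (3; 1)

so the primitive-relation signature multiset is
{ (2; 1) ×2,  (2; 2),  (3; —),  (3; 1) }


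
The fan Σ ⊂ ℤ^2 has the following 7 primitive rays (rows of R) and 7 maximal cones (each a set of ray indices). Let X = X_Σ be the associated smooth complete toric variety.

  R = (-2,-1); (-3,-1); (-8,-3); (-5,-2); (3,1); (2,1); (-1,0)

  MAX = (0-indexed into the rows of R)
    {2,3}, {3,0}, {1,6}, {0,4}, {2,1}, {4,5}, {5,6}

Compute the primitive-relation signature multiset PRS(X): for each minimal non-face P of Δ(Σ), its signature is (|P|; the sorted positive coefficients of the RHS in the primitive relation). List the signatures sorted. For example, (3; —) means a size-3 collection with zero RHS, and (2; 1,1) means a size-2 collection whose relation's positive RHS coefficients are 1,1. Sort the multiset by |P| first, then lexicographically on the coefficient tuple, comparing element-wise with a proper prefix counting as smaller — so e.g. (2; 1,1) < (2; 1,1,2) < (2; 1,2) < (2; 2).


14 collections generate NE(X_Σ); each relation:

  • {0,5}:  v_{0} + v_{5} = 0  →  sig = (2; —)
  • {1,4}:  v_{1} + v_{4} = 0  →  sig = (2; —)
  • {0,1}:  v_{0} + v_{1} = v_{3}  →  sig = (2; 1)
  • {0,6}:  v_{0} + v_{6} = v_{1}  →  sig = (2; 1)
  • {1,3}:  v_{1} + v_{3} = v_{2}  →  sig = (2; 1)
  • {1,5}:  v_{1} + v_{5} = v_{6}  →  sig = (2; 1)
  • {2,4}:  v_{2} + v_{4} = v_{3}  →  sig = (2; 1)
  • {3,4}:  v_{3} + v_{4} = v_{0}  →  sig = (2; 1)
  • {3,5}:  v_{3} + v_{5} = v_{1}  →  sig = (2; 1)
  • {4,6}:  v_{4} + v_{6} = v_{5}  →  sig = (2; 1)
  • {0,2}:  v_{0} + v_{2} = 2·v_{3}  →  sig = (2; 2)
  • {2,5}:  v_{2} + v_{5} = 2·v_{1}  →  sig = (2; 2)
  • {3,6}:  v_{3} + v_{6} = 2·v_{1}  →  sig = (2; 2)
  • {2,6}:  v_{2} + v_{6} = 3·v_{1}  →  sig = (2; 3)

Sorted signature multiset PRS(X):
    (2; —)
    (2; —)
    (2; 1)
    (2; 1)
    (2; 1)
    (2; 1)
    (2; 1)
    (2; 1)
    (2; 1)
    (2; 1)
    (2; 2)
    (2; 2)
    (2; 2)
    (2; 3)


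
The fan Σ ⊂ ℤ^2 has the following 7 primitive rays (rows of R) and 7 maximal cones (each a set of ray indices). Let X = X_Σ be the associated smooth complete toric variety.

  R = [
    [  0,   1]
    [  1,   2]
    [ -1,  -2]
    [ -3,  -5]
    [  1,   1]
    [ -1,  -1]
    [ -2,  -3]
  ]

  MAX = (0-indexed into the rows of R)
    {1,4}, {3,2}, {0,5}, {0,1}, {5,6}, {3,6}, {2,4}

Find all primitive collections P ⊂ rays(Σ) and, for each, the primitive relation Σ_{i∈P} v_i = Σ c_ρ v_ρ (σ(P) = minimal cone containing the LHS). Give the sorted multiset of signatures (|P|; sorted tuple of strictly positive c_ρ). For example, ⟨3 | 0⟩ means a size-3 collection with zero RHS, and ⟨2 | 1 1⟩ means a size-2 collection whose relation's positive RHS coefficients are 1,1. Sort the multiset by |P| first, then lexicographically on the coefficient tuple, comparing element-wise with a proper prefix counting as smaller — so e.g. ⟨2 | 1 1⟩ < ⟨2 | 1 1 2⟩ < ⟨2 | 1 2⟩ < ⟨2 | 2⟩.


The 14 primitive collections of Σ (r=7, n=2):

  • {1,2}:  v_{1} + v_{2} = 0  →  sig = ⟨2 | 0⟩
  • {4,5}:  v_{4} + v_{5} = 0  →  sig = ⟨2 | 0⟩
  • {0,2}:  v_{0} + v_{2} = v_{5}  →  sig = ⟨2 | 1⟩
  • {0,4}:  v_{0} + v_{4} = v_{1}  →  sig = ⟨2 | 1⟩
  • {1,3}:  v_{1} + v_{3} = v_{6}  →  sig = ⟨2 | 1⟩
  • {1,5}:  v_{1} + v_{5} = v_{0}  →  sig = ⟨2 | 1⟩
  • {1,6}:  v_{1} + v_{6} = v_{5}  →  sig = ⟨2 | 1⟩
  • {2,5}:  v_{2} + v_{5} = v_{6}  →  sig = ⟨2 | 1⟩
  • {2,6}:  v_{2} + v_{6} = v_{3}  →  sig = ⟨2 | 1⟩
  • {4,6}:  v_{4} + v_{6} = v_{2}  →  sig = ⟨2 | 1⟩
  • {0,3}:  v_{0} + v_{3} = v_{5} + v_{6}  →  sig = ⟨2 | 1 1⟩
  • {0,6}:  v_{0} + v_{6} = 2·v_{5}  →  sig = ⟨2 | 2⟩
  • {3,4}:  v_{3} + v_{4} = 2·v_{2}  →  sig = ⟨2 | 2⟩
  • {3,5}:  v_{3} + v_{5} = 2·v_{6}  →  sig = ⟨2 | 2⟩

so the primitive-relation signature multiset is
{ ⟨2 | 0⟩ ×2,  ⟨2 | 1⟩ ×8,  ⟨2 | 1 1⟩,  ⟨2 | 2⟩ ×3 }


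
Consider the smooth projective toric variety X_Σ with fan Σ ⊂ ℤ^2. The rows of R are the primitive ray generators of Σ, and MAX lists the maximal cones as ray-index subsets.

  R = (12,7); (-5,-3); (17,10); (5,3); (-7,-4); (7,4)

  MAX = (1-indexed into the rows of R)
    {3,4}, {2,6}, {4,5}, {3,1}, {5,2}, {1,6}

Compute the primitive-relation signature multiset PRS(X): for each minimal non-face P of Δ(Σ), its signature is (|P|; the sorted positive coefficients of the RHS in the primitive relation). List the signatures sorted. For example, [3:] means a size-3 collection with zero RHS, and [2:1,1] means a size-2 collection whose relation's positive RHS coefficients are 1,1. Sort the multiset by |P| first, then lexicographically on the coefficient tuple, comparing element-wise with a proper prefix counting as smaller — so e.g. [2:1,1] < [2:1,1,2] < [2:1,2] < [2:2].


9 minimal non-faces of Δ(Σ) (on 6 rays):

  P={2,4}:  v_{2} + v_{4} = 0 — sig = [2:]
  P={5,6}:  v_{5} + v_{6} = 0 — sig = [2:]
  P={1,2}:  v_{1} + v_{2} = v_{6} — sig = [2:1]
  P={1,4}:  v_{1} + v_{4} = v_{3} — sig = [2:1]
  P={1,5}:  v_{1} + v_{5} = v_{4} — sig = [2:1]
  P={2,3}:  v_{2} + v_{3} = v_{1} — sig = [2:1]
  P={4,6}:  v_{4} + v_{6} = v_{1} — sig = [2:1]
  P={3,5}:  v_{3} + v_{5} = 2·v_{4} — sig = [2:2]
  P={3,6}:  v_{3} + v_{6} = 2·v_{1} — sig = [2:2]

Signatures (|P|; sorted positive RHS coefficients), sorted:
    [2:]
    [2:]
    [2:1]
    [2:1]
    [2:1]
    [2:1]
    [2:1]
    [2:2]
    [2:2]


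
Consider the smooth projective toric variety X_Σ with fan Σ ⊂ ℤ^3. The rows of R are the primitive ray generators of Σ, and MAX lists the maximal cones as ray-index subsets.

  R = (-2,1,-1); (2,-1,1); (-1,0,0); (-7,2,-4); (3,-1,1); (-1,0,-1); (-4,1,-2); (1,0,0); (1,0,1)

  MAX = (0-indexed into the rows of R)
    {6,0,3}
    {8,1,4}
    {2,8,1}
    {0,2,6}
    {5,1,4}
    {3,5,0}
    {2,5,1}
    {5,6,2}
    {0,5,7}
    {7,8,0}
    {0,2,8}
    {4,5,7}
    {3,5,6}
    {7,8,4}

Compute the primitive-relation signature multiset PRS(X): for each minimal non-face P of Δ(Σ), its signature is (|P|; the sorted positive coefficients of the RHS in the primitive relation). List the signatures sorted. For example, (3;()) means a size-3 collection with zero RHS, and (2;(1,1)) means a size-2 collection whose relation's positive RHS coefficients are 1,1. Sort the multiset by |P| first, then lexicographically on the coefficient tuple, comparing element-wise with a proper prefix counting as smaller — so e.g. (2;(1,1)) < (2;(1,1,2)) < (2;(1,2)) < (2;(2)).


17 collections generate NE(X_Σ); each relation:

  {0,1}:  v_{0} + v_{1} = 0 — sig = (2;())
  {2,7}:  v_{2} + v_{7} = 0 — sig = (2;())
  {5,8}:  v_{5} + v_{8} = 0 — sig = (2;())
  {0,4}:  v_{0} + v_{4} = v_{7} — sig = (2;(1))
  {1,7}:  v_{1} + v_{7} = v_{4} — sig = (2;(1))
  {2,4}:  v_{2} + v_{4} = v_{1} — sig = (2;(1))
  {4,6}:  v_{4} + v_{6} = v_{5} — sig = (2;(1))
  {1,3}:  v_{1} + v_{3} = v_{5} + v_{6} — sig = (2;(1,1))
  {1,6}:  v_{1} + v_{6} = v_{2} + v_{5} — sig = (2;(1,1))
  {3,8}:  v_{3} + v_{8} = v_{0} + v_{6} — sig = (2;(1,1))
  {6,7}:  v_{6} + v_{7} = v_{0} + v_{5} — sig = (2;(1,1))
  {6,8}:  v_{6} + v_{8} = v_{0} + v_{2} — sig = (2;(1,1))
  {3,4}:  v_{3} + v_{4} = v_{0} + 2·v_{5} — sig = (2;(1,2))
  {2,3}:  v_{2} + v_{3} = 2·v_{6} — sig = (2;(2))
  {3,7}:  v_{3} + v_{7} = 2·v_{0} + 2·v_{5} — sig = (2;(2,2))
  {0,2,5}:  v_{0} + v_{2} + v_{5} = v_{6} — sig = (3;(1))
  {0,5,6}:  v_{0} + v_{5} + v_{6} = v_{3} — sig = (3;(1))

Sorted signature multiset PRS(X):
    |P|=2: 15 collections, coeffs (), (), (), (1), (1), (1), (1), (1,1), (1,1), (1,1), (1,1), (1,1), (1,2), (2), (2,2)
    |P|=3: 2 collections, coeffs (1), (1)


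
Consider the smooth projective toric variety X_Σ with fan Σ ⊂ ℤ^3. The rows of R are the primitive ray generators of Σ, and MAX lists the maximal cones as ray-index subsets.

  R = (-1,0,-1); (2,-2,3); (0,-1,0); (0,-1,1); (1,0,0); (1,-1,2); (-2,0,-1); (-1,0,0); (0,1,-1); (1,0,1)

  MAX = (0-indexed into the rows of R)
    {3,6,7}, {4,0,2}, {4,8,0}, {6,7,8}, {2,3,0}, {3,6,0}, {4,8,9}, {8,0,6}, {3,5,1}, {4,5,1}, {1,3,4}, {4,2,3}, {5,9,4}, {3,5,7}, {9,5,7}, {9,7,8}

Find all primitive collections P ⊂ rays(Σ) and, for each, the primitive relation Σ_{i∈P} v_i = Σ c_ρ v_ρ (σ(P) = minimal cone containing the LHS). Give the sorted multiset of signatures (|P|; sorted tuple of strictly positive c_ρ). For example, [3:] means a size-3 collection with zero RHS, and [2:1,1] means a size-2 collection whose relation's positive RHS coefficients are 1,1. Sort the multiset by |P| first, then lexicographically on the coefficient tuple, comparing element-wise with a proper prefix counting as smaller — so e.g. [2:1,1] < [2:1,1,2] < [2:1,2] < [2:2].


Primitive collections (23):

  P={0,9}:  v_{0} + v_{9} = 0  ⇒ sig = [2:]
  P={3,8}:  v_{3} + v_{8} = 0  ⇒ sig = [2:]
  P={4,7}:  v_{4} + v_{7} = 0  ⇒ sig = [2:]
  P={0,5}:  v_{0} + v_{5} = v_{3}  ⇒ sig = [2:1]
  P={0,7}:  v_{0} + v_{7} = v_{6}  ⇒ sig = [2:1]
  P={3,9}:  v_{3} + v_{9} = v_{5}  ⇒ sig = [2:1]
  P={4,6}:  v_{4} + v_{6} = v_{0}  ⇒ sig = [2:1]
  P={5,8}:  v_{5} + v_{8} = v_{9}  ⇒ sig = [2:1]
  P={6,9}:  v_{6} + v_{9} = v_{7}  ⇒ sig = [2:1]
  P={1,7}:  v_{1} + v_{7} = v_{3} + v_{5}  ⇒ sig = [2:1,1]
  P={1,8}:  v_{1} + v_{8} = v_{4} + v_{5}  ⇒ sig = [2:1,1]
  P={2,7}:  v_{2} + v_{7} = v_{0} + v_{3}  ⇒ sig = [2:1,1]
  P={2,8}:  v_{2} + v_{8} = v_{0} + v_{4}  ⇒ sig = [2:1,1]
  P={2,9}:  v_{2} + v_{9} = v_{3} + v_{4}  ⇒ sig = [2:1,1]
  P={5,6}:  v_{5} + v_{6} = v_{3} + v_{7}  ⇒ sig = [2:1,1]
  P={0,1}:  v_{0} + v_{1} = 2·v_{3} + v_{4}  ⇒ sig = [2:1,2]
  P={1,9}:  v_{1} + v_{9} = v_{4} + 2·v_{5}  ⇒ sig = [2:1,2]
  P={2,5}:  v_{2} + v_{5} = 2·v_{3} + v_{4}  ⇒ sig = [2:1,2]
  P={2,6}:  v_{2} + v_{6} = 2·v_{0} + v_{3}  ⇒ sig = [2:1,2]
  P={1,6}:  v_{1} + v_{6} = 2·v_{3}  ⇒ sig = [2:2]
  P={1,2}:  v_{1} + v_{2} = 3·v_{3} + 2·v_{4}  ⇒ sig = [2:2,3]
  P={0,3,4}:  v_{0} + v_{3} + v_{4} = v_{2}  ⇒ sig = [3:1]
  P={3,4,5}:  v_{3} + v_{4} + v_{5} = v_{1}  ⇒ sig = [3:1]

so the primitive-relation signature multiset is
[[2:], [2:], [2:], [2:1], [2:1], [2:1], [2:1], [2:1], [2:1], [2:1,1], [2:1,1], [2:1,1], [2:1,1], [2:1,1], [2:1,1], [2:1,2], [2:1,2], [2:1,2], [2:1,2], [2:2], [2:2,3], [3:1], [3:1]]


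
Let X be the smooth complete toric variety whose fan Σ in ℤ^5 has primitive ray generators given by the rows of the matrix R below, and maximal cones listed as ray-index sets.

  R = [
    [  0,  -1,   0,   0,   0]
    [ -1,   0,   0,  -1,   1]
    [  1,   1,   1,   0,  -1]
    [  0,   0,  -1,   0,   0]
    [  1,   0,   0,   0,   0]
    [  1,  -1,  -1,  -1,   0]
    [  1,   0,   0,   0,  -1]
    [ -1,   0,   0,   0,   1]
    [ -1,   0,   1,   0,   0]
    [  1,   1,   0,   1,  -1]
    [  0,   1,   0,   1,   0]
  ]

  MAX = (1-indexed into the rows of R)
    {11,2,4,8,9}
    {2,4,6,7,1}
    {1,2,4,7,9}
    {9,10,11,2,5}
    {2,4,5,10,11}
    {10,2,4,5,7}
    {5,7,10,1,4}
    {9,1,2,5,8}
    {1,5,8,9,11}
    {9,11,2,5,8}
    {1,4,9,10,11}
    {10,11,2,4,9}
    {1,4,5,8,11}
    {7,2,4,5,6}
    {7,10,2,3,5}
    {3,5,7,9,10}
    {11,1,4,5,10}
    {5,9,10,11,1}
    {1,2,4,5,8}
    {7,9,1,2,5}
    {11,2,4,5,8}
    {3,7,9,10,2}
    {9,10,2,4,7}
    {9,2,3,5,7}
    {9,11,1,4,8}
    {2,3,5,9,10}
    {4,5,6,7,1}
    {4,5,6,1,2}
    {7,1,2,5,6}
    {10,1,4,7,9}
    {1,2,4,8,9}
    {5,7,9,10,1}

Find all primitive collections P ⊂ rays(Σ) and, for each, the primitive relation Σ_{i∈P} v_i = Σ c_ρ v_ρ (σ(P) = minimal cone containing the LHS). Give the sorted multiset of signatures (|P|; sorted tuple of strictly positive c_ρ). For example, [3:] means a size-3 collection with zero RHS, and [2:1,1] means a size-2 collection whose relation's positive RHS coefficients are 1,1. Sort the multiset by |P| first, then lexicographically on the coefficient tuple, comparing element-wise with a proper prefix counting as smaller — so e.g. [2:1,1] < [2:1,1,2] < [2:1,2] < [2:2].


17 collections generate NE(X_Σ); each relation:

  P = {7,8}:  v_{7} + v_{8} = 0  ⇒ sig = [2:]
  P = {7,11}:  v_{7} + v_{11} = v_{10}  ⇒ sig = [2:1]
  P = {8,10}:  v_{8} + v_{10} = v_{11}  ⇒ sig = [2:1]
  P = {6,11}:  v_{6} + v_{11} = v_{4} + v_{5}  ⇒ sig = [2:1,1]
  P = {1,3}:  v_{1} + v_{3} = v_{5} + v_{7} + v_{9}  ⇒ sig = [2:1,1,1]
  P = {3,4}:  v_{3} + v_{4} = v_{2} + v_{7} + v_{10}  ⇒ sig = [2:1,1,1]
  P = {6,9}:  v_{6} + v_{9} = v_{1} + v_{2} + v_{7}  ⇒ sig = [2:1,1,1]
  P = {6,10}:  v_{6} + v_{10} = v_{4} + v_{5} + v_{7}  ⇒ sig = [2:1,1,1]
  P = {3,8}:  v_{3} + v_{8} = v_{2} + v_{5} + v_{9} + v_{10}  ⇒ sig = [2:1,1,1,1]
  P = {6,8}:  v_{6} + v_{8} = v_{1} + v_{2} + v_{4} + v_{5}  ⇒ sig = [2:1,1,1,1]
  P = {3,11}:  v_{3} + v_{11} = v_{2} + v_{5} + v_{9} + 2·v_{10}  ⇒ sig = [2:1,1,1,2]
  P = {3,6}:  v_{3} + v_{6} = v_{2} + v_{5} + 2·v_{7}  ⇒ sig = [2:1,1,2]
  P = {1,2,10}:  v_{1} + v_{2} + v_{10} = 0  ⇒ sig = [3:]
  P = {4,5,9}:  v_{4} + v_{5} + v_{9} = 0  ⇒ sig = [3:]
  P = {1,2,11}:  v_{1} + v_{2} + v_{11} = v_{8}  ⇒ sig = [3:1]
  P = {1,2,4,5,7}:  v_{1} + v_{2} + v_{4} + v_{5} + v_{7} = v_{6}  ⇒ sig = [5:1]
  P = {2,5,7,9,10}:  v_{2} + v_{5} + v_{7} + v_{9} + v_{10} = v_{3}  ⇒ sig = [5:1]

Signatures (|P|; sorted positive RHS coefficients), sorted:
{ [2:],  [2:1] ×2,  [2:1,1],  [2:1,1,1] ×4,  [2:1,1,1,1] ×2,  [2:1,1,1,2],  [2:1,1,2],  [3:] ×2,  [3:1],  [5:1] ×2 }


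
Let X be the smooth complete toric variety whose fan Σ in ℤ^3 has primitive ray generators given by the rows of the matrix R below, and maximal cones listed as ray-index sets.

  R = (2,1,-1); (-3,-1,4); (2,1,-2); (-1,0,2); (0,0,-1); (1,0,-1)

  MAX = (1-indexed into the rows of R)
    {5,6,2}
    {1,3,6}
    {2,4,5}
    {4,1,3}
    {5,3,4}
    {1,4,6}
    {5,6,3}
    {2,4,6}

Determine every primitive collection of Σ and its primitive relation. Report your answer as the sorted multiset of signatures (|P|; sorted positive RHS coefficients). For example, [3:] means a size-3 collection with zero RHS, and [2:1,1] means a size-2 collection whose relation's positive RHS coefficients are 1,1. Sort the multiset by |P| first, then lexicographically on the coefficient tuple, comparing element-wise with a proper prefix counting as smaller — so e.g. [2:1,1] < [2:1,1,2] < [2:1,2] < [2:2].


Primitive collections (5):

  • {1,5}:  v_{1} + v_{5} = v_{3} ; sig = [2:1]
  • {2,3}:  v_{2} + v_{3} = v_{4} ; sig = [2:1]
  • {1,2}:  v_{1} + v_{2} = 2·v_{4} + v_{6} ; sig = [2:1,2]
  • {4,5,6}:  v_{4} + v_{5} + v_{6} = 0 ; sig = [3:]
  • {3,4,6}:  v_{3} + v_{4} + v_{6} = v_{1} ; sig = [3:1]

Hence PRS(X_Σ) =
[[2:1], [2:1], [2:1,2], [3:], [3:1]]


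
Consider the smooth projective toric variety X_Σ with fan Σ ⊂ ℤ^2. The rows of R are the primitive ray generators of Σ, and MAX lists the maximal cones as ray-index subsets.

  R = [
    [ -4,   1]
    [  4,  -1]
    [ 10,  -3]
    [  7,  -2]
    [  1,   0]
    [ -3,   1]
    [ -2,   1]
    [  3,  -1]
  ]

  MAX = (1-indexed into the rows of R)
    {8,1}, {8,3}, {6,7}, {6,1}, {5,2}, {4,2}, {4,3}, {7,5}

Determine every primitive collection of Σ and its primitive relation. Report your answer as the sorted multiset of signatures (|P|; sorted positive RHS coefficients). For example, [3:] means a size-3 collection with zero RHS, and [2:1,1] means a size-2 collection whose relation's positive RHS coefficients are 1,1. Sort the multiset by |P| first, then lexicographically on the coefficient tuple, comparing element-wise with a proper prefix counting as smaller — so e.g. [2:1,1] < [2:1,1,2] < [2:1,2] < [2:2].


Δ(Σ) — 8 vertices, 20 min non-faces:

  • {1,2}:  v_{1} + v_{2} = 0  →  sig = [2:]
  • {6,8}:  v_{6} + v_{8} = 0  →  sig = [2:]
  • {1,4}:  v_{1} + v_{4} = v_{8}  →  sig = [2:1]
  • {1,5}:  v_{1} + v_{5} = v_{6}  →  sig = [2:1]
  • {2,6}:  v_{2} + v_{6} = v_{5}  →  sig = [2:1]
  • {2,8}:  v_{2} + v_{8} = v_{4}  →  sig = [2:1]
  • {3,6}:  v_{3} + v_{6} = v_{4}  →  sig = [2:1]
  • {4,6}:  v_{4} + v_{6} = v_{2}  →  sig = [2:1]
  • {4,8}:  v_{4} + v_{8} = v_{3}  →  sig = [2:1]
  • {5,6}:  v_{5} + v_{6} = v_{7}  →  sig = [2:1]
  • {5,8}:  v_{5} + v_{8} = v_{2}  →  sig = [2:1]
  • {7,8}:  v_{7} + v_{8} = v_{5}  →  sig = [2:1]
  • {3,5}:  v_{3} + v_{5} = v_{2} + v_{4}  →  sig = [2:1,1]
  • {4,7}:  v_{4} + v_{7} = v_{2} + v_{5}  →  sig = [2:1,1]
  • {1,3}:  v_{1} + v_{3} = 2·v_{8}  →  sig = [2:2]
  • {1,7}:  v_{1} + v_{7} = 2·v_{6}  →  sig = [2:2]
  • {2,3}:  v_{2} + v_{3} = 2·v_{4}  →  sig = [2:2]
  • {2,7}:  v_{2} + v_{7} = 2·v_{5}  →  sig = [2:2]
  • {3,7}:  v_{3} + v_{7} = 2·v_{2}  →  sig = [2:2]
  • {4,5}:  v_{4} + v_{5} = 2·v_{2}  →  sig = [2:2]

Signatures (|P|; sorted positive RHS coefficients), sorted:
    |P|=2: 20 collections, coeffs (), (), (1), (1), (1), (1), (1), (1), (1), (1), (1), (1), (1,1), (1,1), (2), (2), (2), (2), (2), (2)


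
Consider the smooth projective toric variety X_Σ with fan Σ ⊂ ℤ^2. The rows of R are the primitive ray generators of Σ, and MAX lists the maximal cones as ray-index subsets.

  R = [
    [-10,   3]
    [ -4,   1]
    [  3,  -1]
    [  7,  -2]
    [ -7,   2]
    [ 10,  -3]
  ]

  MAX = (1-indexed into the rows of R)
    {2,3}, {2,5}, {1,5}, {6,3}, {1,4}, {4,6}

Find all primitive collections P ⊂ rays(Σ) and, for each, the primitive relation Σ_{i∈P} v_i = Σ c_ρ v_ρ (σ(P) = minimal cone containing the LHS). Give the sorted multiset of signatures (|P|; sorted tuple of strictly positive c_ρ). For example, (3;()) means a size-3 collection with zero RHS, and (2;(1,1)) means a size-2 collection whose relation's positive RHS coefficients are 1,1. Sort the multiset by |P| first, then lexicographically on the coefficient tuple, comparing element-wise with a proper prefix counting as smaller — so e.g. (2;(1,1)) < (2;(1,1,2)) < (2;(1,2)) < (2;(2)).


9 minimal non-faces of Δ(Σ) (on 6 rays):

  P = {1,6}:  v_{1} + v_{6} = 0 ; sig = (2;())
  P = {4,5}:  v_{4} + v_{5} = 0 ; sig = (2;())
  P = {1,3}:  v_{1} + v_{3} = v_{5} ; sig = (2;(1))
  P = {2,4}:  v_{2} + v_{4} = v_{3} ; sig = (2;(1))
  P = {3,4}:  v_{3} + v_{4} = v_{6} ; sig = (2;(1))
  P = {3,5}:  v_{3} + v_{5} = v_{2} ; sig = (2;(1))
  P = {5,6}:  v_{5} + v_{6} = v_{3} ; sig = (2;(1))
  P = {1,2}:  v_{1} + v_{2} = 2·v_{5} ; sig = (2;(2))
  P = {2,6}:  v_{2} + v_{6} = 2·v_{3} ; sig = (2;(2))

Hence PRS(X_Σ) =
{ (2;()) ×2,  (2;(1)) ×5,  (2;(2)) ×2 }


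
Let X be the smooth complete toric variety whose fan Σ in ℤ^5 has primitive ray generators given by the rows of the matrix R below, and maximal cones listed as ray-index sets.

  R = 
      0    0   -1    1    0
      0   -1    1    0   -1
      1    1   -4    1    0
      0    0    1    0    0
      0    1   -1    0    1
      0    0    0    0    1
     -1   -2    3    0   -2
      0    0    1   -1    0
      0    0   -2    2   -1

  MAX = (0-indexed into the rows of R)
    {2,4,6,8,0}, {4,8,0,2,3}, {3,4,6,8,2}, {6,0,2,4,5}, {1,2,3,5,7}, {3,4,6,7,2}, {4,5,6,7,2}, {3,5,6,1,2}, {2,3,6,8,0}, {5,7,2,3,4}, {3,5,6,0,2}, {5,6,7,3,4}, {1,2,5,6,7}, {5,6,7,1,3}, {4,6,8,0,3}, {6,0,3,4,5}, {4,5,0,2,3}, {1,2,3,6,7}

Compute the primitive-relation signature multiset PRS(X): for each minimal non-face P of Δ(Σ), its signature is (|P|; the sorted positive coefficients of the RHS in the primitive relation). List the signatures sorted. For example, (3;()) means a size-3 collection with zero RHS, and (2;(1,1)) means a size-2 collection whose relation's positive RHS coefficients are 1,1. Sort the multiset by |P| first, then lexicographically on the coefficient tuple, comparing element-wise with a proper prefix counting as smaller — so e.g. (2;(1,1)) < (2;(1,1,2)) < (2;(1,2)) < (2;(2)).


Minimal non-faces — 9 found among 9 rays, 18 max cones:

  P = {0,7}:  v_{0} + v_{7} = 0  ⟹  sig = (2;())
  P = {1,4}:  v_{1} + v_{4} = 0  ⟹  sig = (2;())
  P = {0,1}:  v_{0} + v_{1} = v_{2} + v_{3} + v_{5} + v_{6}  ⟹  sig = (2;(1,1,1,1))
  P = {1,8}:  v_{1} + v_{8} = v_{0} + v_{2} + v_{3} + v_{6}  ⟹  sig = (2;(1,1,1,1))
  P = {7,8}:  v_{7} + v_{8} = v_{2} + v_{3} + v_{4} + v_{6}  ⟹  sig = (2;(1,1,1,1))
  P = {5,8}:  v_{5} + v_{8} = 2·v_{0}  ⟹  sig = (2;(2))
  P = {0,2,3,4,6}:  v_{0} + v_{2} + v_{3} + v_{4} + v_{6} = v_{8}  ⟹  sig = (5;(1))
  P = {2,3,4,5,6}:  v_{2} + v_{3} + v_{4} + v_{5} + v_{6} = v_{0}  ⟹  sig = (5;(1))
  P = {2,3,5,6,7}:  v_{2} + v_{3} + v_{5} + v_{6} + v_{7} = v_{1}  ⟹  sig = (5;(1))

Sorted signature multiset PRS(X):
[(2;()), (2;()), (2;(1,1,1,1)), (2;(1,1,1,1)), (2;(1,1,1,1)), (2;(2)), (5;(1)), (5;(1)), (5;(1))]


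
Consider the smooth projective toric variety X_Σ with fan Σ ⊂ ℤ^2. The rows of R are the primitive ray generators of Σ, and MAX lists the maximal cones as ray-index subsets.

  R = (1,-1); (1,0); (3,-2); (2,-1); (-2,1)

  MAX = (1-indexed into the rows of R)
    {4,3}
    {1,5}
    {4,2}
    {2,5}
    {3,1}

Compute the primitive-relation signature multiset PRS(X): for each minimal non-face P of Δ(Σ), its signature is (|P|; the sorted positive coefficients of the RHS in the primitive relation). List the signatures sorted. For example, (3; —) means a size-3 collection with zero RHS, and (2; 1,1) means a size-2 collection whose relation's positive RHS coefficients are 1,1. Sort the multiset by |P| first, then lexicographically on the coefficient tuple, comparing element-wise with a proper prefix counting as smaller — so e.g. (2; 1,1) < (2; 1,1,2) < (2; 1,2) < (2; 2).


|primitive collections| = 5. Relations:

  • {4,5}:  v_{4} + v_{5} = 0  so sig = (2; —)
  • {1,2}:  v_{1} + v_{2} = v_{4}  so sig = (2; 1)
  • {1,4}:  v_{1} + v_{4} = v_{3}  so sig = (2; 1)
  • {3,5}:  v_{3} + v_{5} = v_{1}  so sig = (2; 1)
  • {2,3}:  v_{2} + v_{3} = 2·v_{4}  so sig = (2; 2)

Hence PRS(X_Σ) =
{ (2; —),  (2; 1) ×3,  (2; 2) }


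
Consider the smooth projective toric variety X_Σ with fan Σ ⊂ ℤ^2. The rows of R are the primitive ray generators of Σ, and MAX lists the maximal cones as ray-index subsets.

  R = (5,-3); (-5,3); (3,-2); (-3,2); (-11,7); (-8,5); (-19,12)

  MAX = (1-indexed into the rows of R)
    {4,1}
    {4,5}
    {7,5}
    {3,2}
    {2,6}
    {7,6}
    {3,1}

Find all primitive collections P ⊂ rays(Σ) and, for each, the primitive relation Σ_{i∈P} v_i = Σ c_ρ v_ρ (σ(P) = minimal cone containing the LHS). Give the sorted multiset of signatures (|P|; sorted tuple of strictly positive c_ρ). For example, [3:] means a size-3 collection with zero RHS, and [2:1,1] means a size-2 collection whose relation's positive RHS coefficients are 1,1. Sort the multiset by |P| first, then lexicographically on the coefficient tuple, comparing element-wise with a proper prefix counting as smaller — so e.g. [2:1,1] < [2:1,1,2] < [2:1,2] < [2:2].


14 minimal non-faces of Δ(Σ) (on 7 rays):

  {1,2}:  v_{1} + v_{2} = 0  so sig = [2:]
  {3,4}:  v_{3} + v_{4} = 0  so sig = [2:]
  {1,6}:  v_{1} + v_{6} = v_{4}  so sig = [2:1]
  {2,4}:  v_{2} + v_{4} = v_{6}  so sig = [2:1]
  {3,5}:  v_{3} + v_{5} = v_{6}  so sig = [2:1]
  {3,6}:  v_{3} + v_{6} = v_{2}  so sig = [2:1]
  {4,6}:  v_{4} + v_{6} = v_{5}  so sig = [2:1]
  {5,6}:  v_{5} + v_{6} = v_{7}  so sig = [2:1]
  {1,7}:  v_{1} + v_{7} = v_{4} + v_{5}  so sig = [2:1,1]
  {1,5}:  v_{1} + v_{5} = 2·v_{4}  so sig = [2:2]
  {2,5}:  v_{2} + v_{5} = 2·v_{6}  so sig = [2:2]
  {3,7}:  v_{3} + v_{7} = 2·v_{6}  so sig = [2:2]
  {4,7}:  v_{4} + v_{7} = 2·v_{5}  so sig = [2:2]
  {2,7}:  v_{2} + v_{7} = 3·v_{6}  so sig = [2:3]

Signatures (|P|; sorted positive RHS coefficients), sorted:
{ [2:] ×2,  [2:1] ×6,  [2:1,1],  [2:2] ×4,  [2:3] }


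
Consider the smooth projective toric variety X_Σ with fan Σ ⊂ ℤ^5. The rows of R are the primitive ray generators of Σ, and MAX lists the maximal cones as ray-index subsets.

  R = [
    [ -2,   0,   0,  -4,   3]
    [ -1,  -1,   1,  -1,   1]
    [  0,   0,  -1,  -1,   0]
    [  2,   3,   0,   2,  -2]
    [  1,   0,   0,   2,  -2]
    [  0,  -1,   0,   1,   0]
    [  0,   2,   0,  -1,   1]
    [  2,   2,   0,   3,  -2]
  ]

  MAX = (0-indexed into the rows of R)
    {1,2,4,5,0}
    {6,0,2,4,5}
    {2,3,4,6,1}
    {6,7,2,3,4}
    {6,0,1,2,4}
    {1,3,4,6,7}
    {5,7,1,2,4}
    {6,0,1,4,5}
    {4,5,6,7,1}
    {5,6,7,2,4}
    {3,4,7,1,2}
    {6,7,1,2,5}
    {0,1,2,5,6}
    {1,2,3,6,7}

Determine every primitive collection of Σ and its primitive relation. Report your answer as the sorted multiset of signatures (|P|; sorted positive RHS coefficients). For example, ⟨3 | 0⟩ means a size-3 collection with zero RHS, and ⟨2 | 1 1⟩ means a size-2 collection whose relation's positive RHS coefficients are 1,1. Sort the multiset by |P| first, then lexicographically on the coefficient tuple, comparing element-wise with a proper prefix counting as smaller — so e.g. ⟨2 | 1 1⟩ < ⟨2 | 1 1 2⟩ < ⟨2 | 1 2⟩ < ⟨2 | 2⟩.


Minimal non-faces — 5 found among 8 rays, 14 max cones:

  • {0,7}:  v_{0} + v_{7} = v_{6} — sig = ⟨2 | 1⟩
  • {3,5}:  v_{3} + v_{5} = v_{7} — sig = ⟨2 | 1⟩
  • {0,3}:  v_{0} + v_{3} = v_{1} + v_{2} + v_{4} + 2·v_{6} — sig = ⟨2 | 1 1 1 2⟩
  • {1,2,4,5,6}:  v_{1} + v_{2} + v_{4} + v_{5} + v_{6} = 0 — sig = ⟨5 | 0⟩
  • {1,2,4,6,7}:  v_{1} + v_{2} + v_{4} + v_{6} + v_{7} = v_{3} — sig = ⟨5 | 1⟩

Sorted signature multiset PRS(X):
[⟨2 | 1⟩, ⟨2 | 1⟩, ⟨2 | 1 1 1 2⟩, ⟨5 | 0⟩, ⟨5 | 1⟩]


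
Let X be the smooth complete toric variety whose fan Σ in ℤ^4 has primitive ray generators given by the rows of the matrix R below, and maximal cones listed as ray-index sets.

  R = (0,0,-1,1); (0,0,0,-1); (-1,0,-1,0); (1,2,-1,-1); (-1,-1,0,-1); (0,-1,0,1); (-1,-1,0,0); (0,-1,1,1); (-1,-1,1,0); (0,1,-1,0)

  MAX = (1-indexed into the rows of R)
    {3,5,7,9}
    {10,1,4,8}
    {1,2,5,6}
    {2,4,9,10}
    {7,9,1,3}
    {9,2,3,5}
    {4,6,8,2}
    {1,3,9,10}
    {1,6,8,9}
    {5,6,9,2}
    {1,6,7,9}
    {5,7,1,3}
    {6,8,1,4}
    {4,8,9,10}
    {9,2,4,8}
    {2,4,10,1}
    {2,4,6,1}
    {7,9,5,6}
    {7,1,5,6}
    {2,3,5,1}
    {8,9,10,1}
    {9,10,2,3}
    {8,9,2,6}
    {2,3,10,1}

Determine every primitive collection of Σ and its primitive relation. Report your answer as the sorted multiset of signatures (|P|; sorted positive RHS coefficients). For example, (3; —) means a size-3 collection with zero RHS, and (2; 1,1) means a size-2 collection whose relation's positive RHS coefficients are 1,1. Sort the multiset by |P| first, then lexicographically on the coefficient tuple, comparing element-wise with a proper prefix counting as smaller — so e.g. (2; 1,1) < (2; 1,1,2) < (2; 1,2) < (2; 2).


17 collections generate NE(X_Σ); each relation:

  • {2,7}:  v_{2} + v_{7} = v_{5}  ⟹  sig = (2; 1)
  • {6,10}:  v_{6} + v_{10} = v_{1}  ⟹  sig = (2; 1)
  • {7,10}:  v_{7} + v_{10} = v_{3}  ⟹  sig = (2; 1)
  • {3,6}:  v_{3} + v_{6} = v_{1} + v_{7}  ⟹  sig = (2; 1,1)
  • {3,8}:  v_{3} + v_{8} = v_{1} + v_{9}  ⟹  sig = (2; 1,1)
  • {4,7}:  v_{4} + v_{7} = v_{2} + v_{10}  ⟹  sig = (2; 1,1)
  • {5,10}:  v_{5} + v_{10} = v_{2} + v_{3}  ⟹  sig = (2; 1,1)
  • {7,8}:  v_{7} + v_{8} = v_{6} + v_{9}  ⟹  sig = (2; 1,1)
  • {5,8}:  v_{5} + v_{8} = v_{2} + v_{6} + v_{9}  ⟹  sig = (2; 1,1,1)
  • {3,4}:  v_{3} + v_{4} = v_{2} + 2·v_{10}  ⟹  sig = (2; 1,2)
  • {4,5}:  v_{4} + v_{5} = 2·v_{2} + v_{10}  ⟹  sig = (2; 1,2)
  • {2,8,10}:  v_{2} + v_{8} + v_{10} = 0  ⟹  sig = (3; —)
  • {4,6,9}:  v_{4} + v_{6} + v_{9} = 0  ⟹  sig = (3; —)
  • {1,2,8}:  v_{1} + v_{2} + v_{8} = v_{6}  ⟹  sig = (3; 1)
  • {1,2,9}:  v_{1} + v_{2} + v_{9} = v_{7}  ⟹  sig = (3; 1)
  • {1,4,9}:  v_{1} + v_{4} + v_{9} = v_{10}  ⟹  sig = (3; 1)
  • {1,5,9}:  v_{1} + v_{5} + v_{9} = 2·v_{7}  ⟹  sig = (3; 2)

Signatures (|P|; sorted positive RHS coefficients), sorted:
    (2; 1)
    (2; 1)
    (2; 1)
    (2; 1,1)
    (2; 1,1)
    (2; 1,1)
    (2; 1,1)
    (2; 1,1)
    (2; 1,1,1)
    (2; 1,2)
    (2; 1,2)
    (3; —)
    (3; —)
    (3; 1)
    (3; 1)
    (3; 1)
    (3; 2)


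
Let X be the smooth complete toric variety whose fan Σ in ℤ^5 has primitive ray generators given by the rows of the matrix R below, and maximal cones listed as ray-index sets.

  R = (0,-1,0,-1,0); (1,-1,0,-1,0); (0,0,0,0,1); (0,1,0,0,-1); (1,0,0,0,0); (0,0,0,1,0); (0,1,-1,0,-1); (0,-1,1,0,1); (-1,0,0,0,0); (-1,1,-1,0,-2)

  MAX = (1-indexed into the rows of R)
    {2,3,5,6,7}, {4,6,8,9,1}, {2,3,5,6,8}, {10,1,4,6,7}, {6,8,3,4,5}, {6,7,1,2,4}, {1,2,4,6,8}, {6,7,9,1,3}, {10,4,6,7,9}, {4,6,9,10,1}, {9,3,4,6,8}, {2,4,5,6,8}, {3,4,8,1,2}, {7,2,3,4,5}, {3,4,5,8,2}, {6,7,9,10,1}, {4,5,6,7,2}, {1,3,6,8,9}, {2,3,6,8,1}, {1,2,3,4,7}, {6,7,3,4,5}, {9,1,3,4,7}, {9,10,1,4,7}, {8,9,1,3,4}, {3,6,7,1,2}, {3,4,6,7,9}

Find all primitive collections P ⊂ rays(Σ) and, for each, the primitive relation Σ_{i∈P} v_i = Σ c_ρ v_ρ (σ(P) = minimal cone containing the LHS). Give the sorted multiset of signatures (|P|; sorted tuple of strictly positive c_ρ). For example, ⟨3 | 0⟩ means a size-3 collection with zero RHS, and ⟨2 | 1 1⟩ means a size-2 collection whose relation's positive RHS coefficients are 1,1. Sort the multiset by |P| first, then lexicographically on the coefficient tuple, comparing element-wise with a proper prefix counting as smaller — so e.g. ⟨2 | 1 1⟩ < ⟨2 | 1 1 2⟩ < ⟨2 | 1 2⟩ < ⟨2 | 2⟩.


11 collections generate NE(X_Σ); each relation:

  {5,9}:  v_{5} + v_{9} = 0 ; sig = ⟨2 | 0⟩
  {7,8}:  v_{7} + v_{8} = 0 ; sig = ⟨2 | 0⟩
  {1,5}:  v_{1} + v_{5} = v_{2} ; sig = ⟨2 | 1⟩
  {2,9}:  v_{2} + v_{9} = v_{1} ; sig = ⟨2 | 1⟩
  {3,10}:  v_{3} + v_{10} = v_{7} + v_{9} ; sig = ⟨2 | 1 1⟩
  {5,10}:  v_{5} + v_{10} = v_{1} + v_{4} + v_{6} + v_{7} ; sig = ⟨2 | 1 1 1 1⟩
  {8,10}:  v_{8} + v_{10} = v_{1} + v_{4} + v_{6} + v_{9} ; sig = ⟨2 | 1 1 1 1⟩
  {2,10}:  v_{2} + v_{10} = 2·v_{1} + v_{4} + v_{6} + v_{7} ; sig = ⟨2 | 1 1 1 2⟩
  {1,3,4,6}:  v_{1} + v_{3} + v_{4} + v_{6} = 0 ; sig = ⟨4 | 0⟩
  {2,3,4,6}:  v_{2} + v_{3} + v_{4} + v_{6} = v_{5} ; sig = ⟨4 | 1⟩
  {1,4,6,7,9}:  v_{1} + v_{4} + v_{6} + v_{7} + v_{9} = v_{10} ; sig = ⟨5 | 1⟩

Signatures (|P|; sorted positive RHS coefficients), sorted:
[⟨2 | 0⟩, ⟨2 | 0⟩, ⟨2 | 1⟩, ⟨2 | 1⟩, ⟨2 | 1 1⟩, ⟨2 | 1 1 1 1⟩, ⟨2 | 1 1 1 1⟩, ⟨2 | 1 1 1 2⟩, ⟨4 | 0⟩, ⟨4 | 1⟩, ⟨5 | 1⟩]


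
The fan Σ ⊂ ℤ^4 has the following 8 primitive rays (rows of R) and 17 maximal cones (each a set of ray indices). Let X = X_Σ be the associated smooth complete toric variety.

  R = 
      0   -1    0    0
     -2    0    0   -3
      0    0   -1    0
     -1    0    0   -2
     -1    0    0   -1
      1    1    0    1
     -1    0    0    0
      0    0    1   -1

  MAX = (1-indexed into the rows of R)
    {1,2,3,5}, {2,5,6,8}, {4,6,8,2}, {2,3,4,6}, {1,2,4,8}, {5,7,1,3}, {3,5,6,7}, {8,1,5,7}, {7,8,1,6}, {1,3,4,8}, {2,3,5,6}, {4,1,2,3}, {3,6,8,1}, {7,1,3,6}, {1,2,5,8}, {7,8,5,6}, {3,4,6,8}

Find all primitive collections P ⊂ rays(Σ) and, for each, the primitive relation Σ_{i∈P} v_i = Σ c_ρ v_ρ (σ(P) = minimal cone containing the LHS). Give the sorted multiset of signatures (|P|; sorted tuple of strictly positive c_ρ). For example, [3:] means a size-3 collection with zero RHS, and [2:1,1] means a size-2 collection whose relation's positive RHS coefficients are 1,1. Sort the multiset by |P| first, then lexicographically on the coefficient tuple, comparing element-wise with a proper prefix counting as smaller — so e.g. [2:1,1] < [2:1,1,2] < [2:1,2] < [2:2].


|primitive collections| = 9. Relations:

  {4,5}:  v_{4} + v_{5} = v_{2}  →  sig = [2:1]
  {4,7}:  v_{4} + v_{7} = 2·v_{5}  →  sig = [2:2]
  {2,7}:  v_{2} + v_{7} = 3·v_{5}  →  sig = [2:3]
  {1,5,6}:  v_{1} + v_{5} + v_{6} = 0  →  sig = [3:]
  {1,2,6}:  v_{1} + v_{2} + v_{6} = v_{4}  →  sig = [3:1]
  {3,5,8}:  v_{3} + v_{5} + v_{8} = v_{4}  →  sig = [3:1]
  {3,7,8}:  v_{3} + v_{7} + v_{8} = v_{5}  →  sig = [3:1]
  {1,4,6}:  v_{1} + v_{4} + v_{6} = v_{3} + v_{8}  →  sig = [3:1,1]
  {2,3,8}:  v_{2} + v_{3} + v_{8} = 2·v_{4}  →  sig = [3:2]

so the primitive-relation signature multiset is
    [2:1]
    [2:2]
    [2:3]
    [3:]
    [3:1]
    [3:1]
    [3:1]
    [3:1,1]
    [3:2]
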